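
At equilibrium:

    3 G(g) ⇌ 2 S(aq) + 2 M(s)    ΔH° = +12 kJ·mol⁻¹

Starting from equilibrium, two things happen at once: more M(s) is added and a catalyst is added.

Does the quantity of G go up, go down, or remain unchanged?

unchanged

M is a pure solid; its activity is 1 regardless of amount, so Q is unaffected — no shift from this change.
A catalyst speeds both forward and reverse rates equally; it changes neither Q nor K — no shift from this change.
No net shift occurs, so the amount of G is unchanged.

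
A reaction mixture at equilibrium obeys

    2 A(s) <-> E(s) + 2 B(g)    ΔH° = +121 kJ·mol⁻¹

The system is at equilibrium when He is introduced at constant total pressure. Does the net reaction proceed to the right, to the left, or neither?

right

Adding inert gas at constant total pressure expands the volume and lowers every reacting partial pressure. With Δn_gas = 2 − 0 = +2, Q moves away from K toward the side with fewer gas moles, so the system shifts toward the side with more gas moles — to the right.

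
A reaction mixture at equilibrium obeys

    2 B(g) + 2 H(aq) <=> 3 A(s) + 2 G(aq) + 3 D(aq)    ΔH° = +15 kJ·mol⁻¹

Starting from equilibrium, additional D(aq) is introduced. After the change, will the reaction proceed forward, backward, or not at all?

left

Adding D (aq), a product, drives the reaction to the left.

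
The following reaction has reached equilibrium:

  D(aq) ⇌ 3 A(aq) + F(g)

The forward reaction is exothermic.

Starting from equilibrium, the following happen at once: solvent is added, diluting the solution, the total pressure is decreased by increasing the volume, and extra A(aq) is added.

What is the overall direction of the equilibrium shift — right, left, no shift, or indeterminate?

Dilution lowers every aqueous concentration by the same factor. Δn_aq = 3 − 1 = +2, so the system shifts toward the side with more dissolved moles — to the right.
Gas moles: reactants 0, products 1 (Δn_gas = +1). Expansion shifts the system toward the side with more moles of gas — to the right.
Adding A (aq), a product, drives the reaction to the left.
The individual effects push in opposite directions; without quantitative information the net direction cannot be determined.

cannot be determined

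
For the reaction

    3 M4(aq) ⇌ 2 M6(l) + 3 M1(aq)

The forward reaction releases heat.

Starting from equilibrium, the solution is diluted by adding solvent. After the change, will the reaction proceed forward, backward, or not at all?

no shift

Dilution scales every aqueous concentration by the same factor. Δn_aq = 3 − 3 = 0, so Q is unchanged — no shift.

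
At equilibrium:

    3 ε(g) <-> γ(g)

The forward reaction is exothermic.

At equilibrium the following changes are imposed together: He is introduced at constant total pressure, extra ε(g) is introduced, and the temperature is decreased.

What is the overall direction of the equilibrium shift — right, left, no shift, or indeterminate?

cannot be determined

Adding inert gas at constant total pressure expands the volume and lowers every reacting partial pressure. With Δn_gas = 1 − 3 = -2, Q moves away from K toward the side with fewer gas moles, so the system shifts toward the side with more gas moles — to the left.
Adding ε (g), a reactant, drives the reaction to the right.
The forward reaction is exothermic. Lowering T favours the exothermic direction — shift to the right.
The individual effects push in opposite directions; without quantitative information the net direction cannot be determined.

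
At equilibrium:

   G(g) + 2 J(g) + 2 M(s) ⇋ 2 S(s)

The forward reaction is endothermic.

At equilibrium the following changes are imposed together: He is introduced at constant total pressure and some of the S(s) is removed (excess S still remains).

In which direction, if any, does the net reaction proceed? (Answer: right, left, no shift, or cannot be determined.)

Adding inert gas at constant total pressure expands the volume and lowers every reacting partial pressure. With Δn_gas = 0 − 3 = -3, Q moves away from K toward the side with fewer gas moles, so the system shifts toward the side with more gas moles — to the left.
S is a pure solid; its activity is 1 regardless of amount, so Q is unaffected — no shift from this change.
Only the nonzero effect(s) matter; the net shift is to the left.

left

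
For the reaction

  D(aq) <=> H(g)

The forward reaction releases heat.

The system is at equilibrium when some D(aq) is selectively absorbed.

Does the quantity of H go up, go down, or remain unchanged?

Removing D (aq), a reactant, drives the reaction to the left.
The net shift is to the left. H is a product, so its amount decreases.

decreases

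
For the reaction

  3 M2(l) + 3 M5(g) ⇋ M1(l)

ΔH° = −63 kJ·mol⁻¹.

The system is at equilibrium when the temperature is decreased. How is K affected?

K depends on temperature via the van 't Hoff relation. The forward reaction is exothermic, so lowering T increases K.

increases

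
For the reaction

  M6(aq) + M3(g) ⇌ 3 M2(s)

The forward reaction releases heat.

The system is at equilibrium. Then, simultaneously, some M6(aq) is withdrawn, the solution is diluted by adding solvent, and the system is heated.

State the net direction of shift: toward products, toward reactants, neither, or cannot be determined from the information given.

left

Removing M6 (aq), a reactant, drives the reaction to the left.
Dilution lowers every aqueous concentration by the same factor. Δn_aq = 0 − 1 = -1, so the system shifts toward the side with more dissolved moles — to the left.
The forward reaction is exothermic. Raising T favours the endothermic direction — shift to the left.
All effects act in the same direction — net shift to the left.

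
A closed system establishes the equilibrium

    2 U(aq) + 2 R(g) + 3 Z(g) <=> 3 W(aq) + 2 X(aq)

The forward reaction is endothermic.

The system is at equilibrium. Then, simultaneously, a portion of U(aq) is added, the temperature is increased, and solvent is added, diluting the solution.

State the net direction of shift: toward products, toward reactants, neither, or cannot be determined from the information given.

right

Adding U (aq), a reactant, drives the reaction to the right.
The forward reaction is endothermic. Raising T favours the endothermic direction — shift to the right.
Dilution lowers every aqueous concentration by the same factor. Δn_aq = 5 − 2 = +3, so the system shifts toward the side with more dissolved moles — to the right.
All effects act in the same direction — net shift to the right.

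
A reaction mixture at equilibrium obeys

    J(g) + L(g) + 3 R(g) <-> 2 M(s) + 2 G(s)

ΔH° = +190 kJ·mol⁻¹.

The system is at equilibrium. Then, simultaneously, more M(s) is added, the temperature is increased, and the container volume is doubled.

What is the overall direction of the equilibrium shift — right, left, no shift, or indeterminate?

cannot be determined

M is a pure solid; its activity is 1 regardless of amount, so Q is unaffected — no shift from this change.
The forward reaction is endothermic. Raising T favours the endothermic direction — shift to the right.
Gas moles: reactants 5, products 0 (Δn_gas = -5). Expansion shifts the system toward the side with more moles of gas — to the left.
The individual effects push in opposite directions; without quantitative information the net direction cannot be determined.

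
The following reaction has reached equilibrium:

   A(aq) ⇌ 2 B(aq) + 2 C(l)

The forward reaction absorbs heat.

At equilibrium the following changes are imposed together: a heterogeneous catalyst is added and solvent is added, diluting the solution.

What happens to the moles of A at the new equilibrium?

decreases

A catalyst speeds both forward and reverse rates equally; it changes neither Q nor K — no shift from this change.
Dilution lowers every aqueous concentration by the same factor. Δn_aq = 2 − 1 = +1, so the system shifts toward the side with more dissolved moles — to the right.
The net shift is to the right. A is a reactant, so its amount decreases.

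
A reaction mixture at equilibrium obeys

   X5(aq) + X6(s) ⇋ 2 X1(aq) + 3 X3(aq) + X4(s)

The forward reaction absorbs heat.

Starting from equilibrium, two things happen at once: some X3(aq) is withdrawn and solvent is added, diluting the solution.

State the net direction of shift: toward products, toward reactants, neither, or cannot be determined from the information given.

right

Removing X3 (aq), a product, drives the reaction to the right.
Dilution lowers every aqueous concentration by the same factor. Δn_aq = 5 − 1 = +4, so the system shifts toward the side with more dissolved moles — to the right.
All effects act in the same direction — net shift to the right.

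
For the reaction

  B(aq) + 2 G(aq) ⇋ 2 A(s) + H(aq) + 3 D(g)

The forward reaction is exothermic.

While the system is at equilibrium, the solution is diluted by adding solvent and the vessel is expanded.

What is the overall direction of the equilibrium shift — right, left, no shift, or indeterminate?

cannot be determined

Dilution lowers every aqueous concentration by the same factor. Δn_aq = 1 − 3 = -2, so the system shifts toward the side with more dissolved moles — to the left.
Gas moles: reactants 0, products 3 (Δn_gas = +3). Expansion shifts the system toward the side with more moles of gas — to the right.
The individual effects push in opposite directions; without quantitative information the net direction cannot be determined.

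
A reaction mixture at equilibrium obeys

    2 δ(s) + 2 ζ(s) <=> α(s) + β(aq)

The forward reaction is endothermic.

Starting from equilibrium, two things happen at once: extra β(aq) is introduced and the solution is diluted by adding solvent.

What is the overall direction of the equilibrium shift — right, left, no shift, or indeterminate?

cannot be determined

Adding β (aq), a product, drives the reaction to the left.
Dilution lowers every aqueous concentration by the same factor. Δn_aq = 1 − 0 = +1, so the system shifts toward the side with more dissolved moles — to the right.
The individual effects push in opposite directions; without quantitative information the net direction cannot be determined.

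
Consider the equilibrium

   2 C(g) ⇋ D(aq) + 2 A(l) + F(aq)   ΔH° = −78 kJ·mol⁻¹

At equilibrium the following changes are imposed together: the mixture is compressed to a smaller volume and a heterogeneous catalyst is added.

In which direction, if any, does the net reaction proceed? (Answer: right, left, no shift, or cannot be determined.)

Gas moles: reactants 2, products 0 (Δn_gas = -2). Compression shifts the system toward the side with fewer moles of gas — to the right.
A catalyst speeds both forward and reverse rates equally; it changes neither Q nor K — no shift from this change.
Only the nonzero effect(s) matter; the net shift is to the right.

right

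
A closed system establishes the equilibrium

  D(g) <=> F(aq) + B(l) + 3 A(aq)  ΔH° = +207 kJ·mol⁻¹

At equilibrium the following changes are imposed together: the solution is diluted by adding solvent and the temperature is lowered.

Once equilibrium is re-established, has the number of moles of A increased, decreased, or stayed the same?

cannot be determined

Dilution lowers every aqueous concentration by the same factor. Δn_aq = 4 − 0 = +4, so the system shifts toward the side with more dissolved moles — to the right.
The forward reaction is endothermic. Lowering T favours the exothermic direction — shift to the left.
The two effects oppose each other, so the net shift — and hence the change in A — cannot be determined from the given information.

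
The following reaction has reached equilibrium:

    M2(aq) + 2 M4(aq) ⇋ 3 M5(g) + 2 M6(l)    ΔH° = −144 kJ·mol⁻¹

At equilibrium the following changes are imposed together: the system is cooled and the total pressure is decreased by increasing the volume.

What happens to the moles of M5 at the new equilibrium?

The forward reaction is exothermic. Lowering T favours the exothermic direction — shift to the right.
Gas moles: reactants 0, products 3 (Δn_gas = +3). Expansion shifts the system toward the side with more moles of gas — to the right.
The net shift is to the right. M5 is a product, so its amount increases.

increases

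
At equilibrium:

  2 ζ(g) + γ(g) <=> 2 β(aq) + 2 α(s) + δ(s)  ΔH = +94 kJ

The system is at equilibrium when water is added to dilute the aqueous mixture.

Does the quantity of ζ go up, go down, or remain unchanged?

decreases

Dilution lowers every aqueous concentration by the same factor. Δn_aq = 2 − 0 = +2, so the system shifts toward the side with more dissolved moles — to the right.
The net shift is to the right. ζ is a reactant, so its amount decreases.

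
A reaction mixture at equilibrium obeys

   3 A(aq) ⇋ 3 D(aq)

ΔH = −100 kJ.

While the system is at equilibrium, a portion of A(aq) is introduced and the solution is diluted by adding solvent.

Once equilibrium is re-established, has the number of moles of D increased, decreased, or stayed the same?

increases

Adding A (aq), a reactant, drives the reaction to the right.
Dilution scales every aqueous concentration by the same factor. Δn_aq = 3 − 3 = 0, so Q is unchanged — no shift.
The net shift is to the right. D is a product, so its amount increases.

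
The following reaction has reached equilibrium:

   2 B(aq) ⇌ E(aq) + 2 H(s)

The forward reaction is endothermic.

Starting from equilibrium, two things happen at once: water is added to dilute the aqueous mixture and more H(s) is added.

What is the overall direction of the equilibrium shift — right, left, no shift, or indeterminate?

left

Dilution lowers every aqueous concentration by the same factor. Δn_aq = 1 − 2 = -1, so the system shifts toward the side with more dissolved moles — to the left.
H is a pure solid; its activity is 1 regardless of amount, so Q is unaffected — no shift from this change.
Only the nonzero effect(s) matter; the net shift is to the left.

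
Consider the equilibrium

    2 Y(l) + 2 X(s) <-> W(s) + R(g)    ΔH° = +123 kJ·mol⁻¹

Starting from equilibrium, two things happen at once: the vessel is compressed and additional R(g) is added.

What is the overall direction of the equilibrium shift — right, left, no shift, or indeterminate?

left

Gas moles: reactants 0, products 1 (Δn_gas = +1). Compression shifts the system toward the side with fewer moles of gas — to the left.
Adding R (g), a product, drives the reaction to the left.
All effects act in the same direction — net shift to the left.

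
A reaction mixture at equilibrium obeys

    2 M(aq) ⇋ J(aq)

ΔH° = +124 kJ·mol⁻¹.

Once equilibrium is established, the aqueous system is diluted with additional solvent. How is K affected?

unchanged

The equilibrium constant depends only on temperature. This perturbation may move the position of equilibrium, but since T is unchanged, K itself is unchanged.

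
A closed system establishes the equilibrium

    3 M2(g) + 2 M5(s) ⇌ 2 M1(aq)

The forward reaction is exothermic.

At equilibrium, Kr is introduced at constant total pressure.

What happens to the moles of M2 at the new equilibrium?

Adding inert gas at constant total pressure expands the volume and lowers every reacting partial pressure. With Δn_gas = 0 − 3 = -3, Q moves away from K toward the side with fewer gas moles, so the system shifts toward the side with more gas moles — to the left.
The net shift is to the left. M2 is a reactant, so its amount increases.

increases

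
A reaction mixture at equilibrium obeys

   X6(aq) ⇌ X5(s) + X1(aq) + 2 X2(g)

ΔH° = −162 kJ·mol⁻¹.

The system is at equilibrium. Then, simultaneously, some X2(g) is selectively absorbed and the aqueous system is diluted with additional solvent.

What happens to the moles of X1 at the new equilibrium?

increases

Removing X2 (g), a product, drives the reaction to the right.
Dilution scales every aqueous concentration by the same factor. Δn_aq = 1 − 1 = 0, so Q is unchanged — no shift.
The net shift is to the right. X1 is a product, so its amount increases.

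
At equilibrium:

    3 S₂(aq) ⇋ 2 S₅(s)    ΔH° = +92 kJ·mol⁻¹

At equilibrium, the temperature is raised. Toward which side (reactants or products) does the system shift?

The forward reaction is endothermic. Raising T favours the endothermic direction — shift to the right.

right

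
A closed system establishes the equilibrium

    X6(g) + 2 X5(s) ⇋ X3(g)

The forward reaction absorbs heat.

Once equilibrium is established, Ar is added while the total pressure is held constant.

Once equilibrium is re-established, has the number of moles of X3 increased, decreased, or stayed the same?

unchanged

Adding inert gas at constant total pressure expands the volume, scaling every reacting partial pressure by the same factor. Δn_gas = 1 − 1 = 0, so Q is unchanged — no shift.
No net shift occurs, so the amount of X3 is unchanged.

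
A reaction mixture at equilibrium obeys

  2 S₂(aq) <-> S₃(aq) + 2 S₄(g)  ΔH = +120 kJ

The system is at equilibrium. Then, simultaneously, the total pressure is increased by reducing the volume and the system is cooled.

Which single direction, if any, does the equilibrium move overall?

Gas moles: reactants 0, products 2 (Δn_gas = +2). Compression shifts the system toward the side with fewer moles of gas — to the left.
The forward reaction is endothermic. Lowering T favours the exothermic direction — shift to the left.
All effects act in the same direction — net shift to the left.

left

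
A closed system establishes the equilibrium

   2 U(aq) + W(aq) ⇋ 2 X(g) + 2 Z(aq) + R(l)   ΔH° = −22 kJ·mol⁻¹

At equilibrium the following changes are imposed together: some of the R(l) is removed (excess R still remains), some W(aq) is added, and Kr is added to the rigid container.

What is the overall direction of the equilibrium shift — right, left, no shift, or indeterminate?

R is a pure liquid; its activity is 1 regardless of amount, so Q is unaffected — no shift from this change.
Adding W (aq), a reactant, drives the reaction to the right.
At constant volume, adding an inert gas leaves every reacting species' partial pressure unchanged, so Q is unchanged — no shift from this change.
Only the nonzero effect(s) matter; the net shift is to the right.

right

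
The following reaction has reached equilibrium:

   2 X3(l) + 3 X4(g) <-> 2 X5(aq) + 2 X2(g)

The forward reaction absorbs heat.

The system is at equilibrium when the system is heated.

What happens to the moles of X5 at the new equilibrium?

increases

The forward reaction is endothermic. Raising T favours the endothermic direction — shift to the right.
The net shift is to the right. X5 is a product, so its amount increases.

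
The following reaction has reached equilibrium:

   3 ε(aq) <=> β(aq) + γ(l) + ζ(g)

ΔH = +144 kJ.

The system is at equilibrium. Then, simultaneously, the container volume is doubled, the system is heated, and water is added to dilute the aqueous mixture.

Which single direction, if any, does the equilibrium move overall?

cannot be determined

Gas moles: reactants 0, products 1 (Δn_gas = +1). Expansion shifts the system toward the side with more moles of gas — to the right.
The forward reaction is endothermic. Raising T favours the endothermic direction — shift to the right.
Dilution lowers every aqueous concentration by the same factor. Δn_aq = 1 − 3 = -2, so the system shifts toward the side with more dissolved moles — to the left.
The individual effects push in opposite directions; without quantitative information the net direction cannot be determined.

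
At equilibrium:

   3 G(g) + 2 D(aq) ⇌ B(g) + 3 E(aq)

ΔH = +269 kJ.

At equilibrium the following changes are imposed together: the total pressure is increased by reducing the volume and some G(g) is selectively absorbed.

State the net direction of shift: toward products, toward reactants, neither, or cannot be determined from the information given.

cannot be determined

Gas moles: reactants 3, products 1 (Δn_gas = -2). Compression shifts the system toward the side with fewer moles of gas — to the right.
Removing G (g), a reactant, drives the reaction to the left.
The individual effects push in opposite directions; without quantitative information the net direction cannot be determined.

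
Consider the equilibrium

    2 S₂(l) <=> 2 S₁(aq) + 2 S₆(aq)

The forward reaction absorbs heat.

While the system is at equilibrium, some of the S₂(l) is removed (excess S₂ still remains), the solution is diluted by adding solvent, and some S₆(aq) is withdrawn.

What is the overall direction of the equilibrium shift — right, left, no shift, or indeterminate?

right

S₂ is a pure liquid; its activity is 1 regardless of amount, so Q is unaffected — no shift from this change.
Dilution lowers every aqueous concentration by the same factor. Δn_aq = 4 − 0 = +4, so the system shifts toward the side with more dissolved moles — to the right.
Removing S₆ (aq), a product, drives the reaction to the right.
Only the nonzero effect(s) matter; the net shift is to the right.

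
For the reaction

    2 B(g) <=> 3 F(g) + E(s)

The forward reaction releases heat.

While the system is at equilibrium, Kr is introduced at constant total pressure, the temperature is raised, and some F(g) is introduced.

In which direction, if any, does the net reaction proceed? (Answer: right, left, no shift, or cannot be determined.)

cannot be determined

Adding inert gas at constant total pressure expands the volume and lowers every reacting partial pressure. With Δn_gas = 3 − 2 = +1, Q moves away from K toward the side with fewer gas moles, so the system shifts toward the side with more gas moles — to the right.
The forward reaction is exothermic. Raising T favours the endothermic direction — shift to the left.
Adding F (g), a product, drives the reaction to the left.
The individual effects push in opposite directions; without quantitative information the net direction cannot be determined.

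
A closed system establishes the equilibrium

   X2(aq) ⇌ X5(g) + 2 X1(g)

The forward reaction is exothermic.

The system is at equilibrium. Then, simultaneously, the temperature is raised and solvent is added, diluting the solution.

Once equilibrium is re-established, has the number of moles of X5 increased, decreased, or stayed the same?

The forward reaction is exothermic. Raising T favours the endothermic direction — shift to the left.
Dilution lowers every aqueous concentration by the same factor. Δn_aq = 0 − 1 = -1, so the system shifts toward the side with more dissolved moles — to the left.
The net shift is to the left. X5 is a product, so its amount decreases.

decreases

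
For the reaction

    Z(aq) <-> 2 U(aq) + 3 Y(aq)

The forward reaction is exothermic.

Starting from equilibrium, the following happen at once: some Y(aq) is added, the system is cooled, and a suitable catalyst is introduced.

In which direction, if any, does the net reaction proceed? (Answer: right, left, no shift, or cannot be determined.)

cannot be determined

Adding Y (aq), a product, drives the reaction to the left.
The forward reaction is exothermic. Lowering T favours the exothermic direction — shift to the right.
A catalyst speeds both forward and reverse rates equally; it changes neither Q nor K — no shift from this change.
The individual effects push in opposite directions; without quantitative information the net direction cannot be determined.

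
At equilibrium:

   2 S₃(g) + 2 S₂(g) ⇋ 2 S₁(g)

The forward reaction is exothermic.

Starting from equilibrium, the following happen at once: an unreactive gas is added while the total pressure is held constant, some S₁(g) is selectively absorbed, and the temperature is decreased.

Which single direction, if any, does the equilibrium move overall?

Adding inert gas at constant total pressure expands the volume and lowers every reacting partial pressure. With Δn_gas = 2 − 4 = -2, Q moves away from K toward the side with fewer gas moles, so the system shifts toward the side with more gas moles — to the left.
Removing S₁ (g), a product, drives the reaction to the right.
The forward reaction is exothermic. Lowering T favours the exothermic direction — shift to the right.
The individual effects push in opposite directions; without quantitative information the net direction cannot be determined.

cannot be determined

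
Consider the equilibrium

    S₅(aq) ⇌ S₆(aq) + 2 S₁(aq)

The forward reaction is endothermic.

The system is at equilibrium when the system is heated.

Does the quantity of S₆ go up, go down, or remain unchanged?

increases

The forward reaction is endothermic. Raising T favours the endothermic direction — shift to the right.
The net shift is to the right. S₆ is a product, so its amount increases.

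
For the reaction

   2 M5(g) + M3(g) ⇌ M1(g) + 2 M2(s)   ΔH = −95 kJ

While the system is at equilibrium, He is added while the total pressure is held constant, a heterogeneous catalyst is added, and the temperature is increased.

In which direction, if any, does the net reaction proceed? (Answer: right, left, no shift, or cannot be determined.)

left

Adding inert gas at constant total pressure expands the volume and lowers every reacting partial pressure. With Δn_gas = 1 − 3 = -2, Q moves away from K toward the side with fewer gas moles, so the system shifts toward the side with more gas moles — to the left.
A catalyst speeds both forward and reverse rates equally; it changes neither Q nor K — no shift from this change.
The forward reaction is exothermic. Raising T favours the endothermic direction — shift to the left.
Only the nonzero effect(s) matter; the net shift is to the left.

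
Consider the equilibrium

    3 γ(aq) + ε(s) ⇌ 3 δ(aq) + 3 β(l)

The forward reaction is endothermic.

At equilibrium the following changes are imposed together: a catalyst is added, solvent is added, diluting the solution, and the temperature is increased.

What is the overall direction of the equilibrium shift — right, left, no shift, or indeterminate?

right

A catalyst speeds both forward and reverse rates equally; it changes neither Q nor K — no shift from this change.
Dilution scales every aqueous concentration by the same factor. Δn_aq = 3 − 3 = 0, so Q is unchanged — no shift.
The forward reaction is endothermic. Raising T favours the endothermic direction — shift to the right.
Only the nonzero effect(s) matter; the net shift is to the right.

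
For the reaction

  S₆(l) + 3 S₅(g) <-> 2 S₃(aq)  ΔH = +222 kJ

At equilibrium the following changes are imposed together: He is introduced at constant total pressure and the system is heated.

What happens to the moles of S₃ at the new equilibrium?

Adding inert gas at constant total pressure expands the volume and lowers every reacting partial pressure. With Δn_gas = 0 − 3 = -3, Q moves away from K toward the side with fewer gas moles, so the system shifts toward the side with more gas moles — to the left.
The forward reaction is endothermic. Raising T favours the endothermic direction — shift to the right.
The two effects oppose each other, so the net shift — and hence the change in S₃ — cannot be determined from the given information.

cannot be determined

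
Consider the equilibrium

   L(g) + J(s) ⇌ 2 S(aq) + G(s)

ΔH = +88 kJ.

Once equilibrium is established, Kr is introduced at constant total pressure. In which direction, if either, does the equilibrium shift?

left

Adding inert gas at constant total pressure expands the volume and lowers every reacting partial pressure. With Δn_gas = 0 − 1 = -1, Q moves away from K toward the side with fewer gas moles, so the system shifts toward the side with more gas moles — to the left.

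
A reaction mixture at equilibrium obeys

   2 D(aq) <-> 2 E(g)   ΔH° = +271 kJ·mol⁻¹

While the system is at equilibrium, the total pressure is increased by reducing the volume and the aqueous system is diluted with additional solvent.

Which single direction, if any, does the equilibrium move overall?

left

Gas moles: reactants 0, products 2 (Δn_gas = +2). Compression shifts the system toward the side with fewer moles of gas — to the left.
Dilution lowers every aqueous concentration by the same factor. Δn_aq = 0 − 2 = -2, so the system shifts toward the side with more dissolved moles — to the left.
All effects act in the same direction — net shift to the left.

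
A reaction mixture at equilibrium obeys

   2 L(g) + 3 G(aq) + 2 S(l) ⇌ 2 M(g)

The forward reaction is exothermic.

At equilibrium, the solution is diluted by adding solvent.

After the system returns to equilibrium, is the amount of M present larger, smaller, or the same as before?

decreases

Dilution lowers every aqueous concentration by the same factor. Δn_aq = 0 − 3 = -3, so the system shifts toward the side with more dissolved moles — to the left.
The net shift is to the left. M is a product, so its amount decreases.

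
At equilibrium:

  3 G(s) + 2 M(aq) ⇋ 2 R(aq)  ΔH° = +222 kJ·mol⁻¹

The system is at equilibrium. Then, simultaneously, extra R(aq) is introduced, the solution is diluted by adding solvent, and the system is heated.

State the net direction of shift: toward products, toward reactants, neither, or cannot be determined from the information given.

cannot be determined

Adding R (aq), a product, drives the reaction to the left.
Dilution scales every aqueous concentration by the same factor. Δn_aq = 2 − 2 = 0, so Q is unchanged — no shift.
The forward reaction is endothermic. Raising T favours the endothermic direction — shift to the right.
The individual effects push in opposite directions; without quantitative information the net direction cannot be determined.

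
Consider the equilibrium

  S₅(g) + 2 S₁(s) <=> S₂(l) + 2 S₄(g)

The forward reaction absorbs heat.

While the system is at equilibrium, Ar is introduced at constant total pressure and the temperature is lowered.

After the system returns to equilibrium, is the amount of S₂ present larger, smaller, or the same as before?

cannot be determined

Adding inert gas at constant total pressure expands the volume and lowers every reacting partial pressure. With Δn_gas = 2 − 1 = +1, Q moves away from K toward the side with fewer gas moles, so the system shifts toward the side with more gas moles — to the right.
The forward reaction is endothermic. Lowering T favours the exothermic direction — shift to the left.
The two effects oppose each other, so the net shift — and hence the change in S₂ — cannot be determined from the given information.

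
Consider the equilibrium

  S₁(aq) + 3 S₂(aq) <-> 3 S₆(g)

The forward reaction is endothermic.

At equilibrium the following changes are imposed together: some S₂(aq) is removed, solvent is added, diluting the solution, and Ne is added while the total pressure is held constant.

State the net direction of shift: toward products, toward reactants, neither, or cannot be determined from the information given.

Removing S₂ (aq), a reactant, drives the reaction to the left.
Dilution lowers every aqueous concentration by the same factor. Δn_aq = 0 − 4 = -4, so the system shifts toward the side with more dissolved moles — to the left.
Adding inert gas at constant total pressure expands the volume and lowers every reacting partial pressure. With Δn_gas = 3 − 0 = +3, Q moves away from K toward the side with fewer gas moles, so the system shifts toward the side with more gas moles — to the right.
The individual effects push in opposite directions; without quantitative information the net direction cannot be determined.

cannot be determined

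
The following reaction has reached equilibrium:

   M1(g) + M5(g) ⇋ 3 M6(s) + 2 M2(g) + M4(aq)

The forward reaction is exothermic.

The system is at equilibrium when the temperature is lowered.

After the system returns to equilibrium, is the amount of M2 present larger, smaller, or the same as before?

increases

The forward reaction is exothermic. Lowering T favours the exothermic direction — shift to the right.
The net shift is to the right. M2 is a product, so its amount increases.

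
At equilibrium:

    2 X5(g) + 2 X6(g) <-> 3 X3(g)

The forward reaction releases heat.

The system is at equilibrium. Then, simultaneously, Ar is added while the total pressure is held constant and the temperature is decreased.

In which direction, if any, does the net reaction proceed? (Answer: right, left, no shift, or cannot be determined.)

Adding inert gas at constant total pressure expands the volume and lowers every reacting partial pressure. With Δn_gas = 3 − 4 = -1, Q moves away from K toward the side with fewer gas moles, so the system shifts toward the side with more gas moles — to the left.
The forward reaction is exothermic. Lowering T favours the exothermic direction — shift to the right.
The individual effects push in opposite directions; without quantitative information the net direction cannot be determined.

cannot be determined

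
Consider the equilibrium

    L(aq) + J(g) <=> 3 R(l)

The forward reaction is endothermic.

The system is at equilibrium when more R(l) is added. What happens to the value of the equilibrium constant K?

unchanged

The equilibrium constant depends only on temperature. This perturbation changes neither the position of equilibrium nor K.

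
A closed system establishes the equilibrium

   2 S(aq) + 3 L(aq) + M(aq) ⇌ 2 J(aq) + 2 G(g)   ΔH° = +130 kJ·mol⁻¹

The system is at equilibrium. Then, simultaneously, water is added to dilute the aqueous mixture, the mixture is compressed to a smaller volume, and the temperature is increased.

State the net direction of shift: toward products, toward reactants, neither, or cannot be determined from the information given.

Dilution lowers every aqueous concentration by the same factor. Δn_aq = 2 − 6 = -4, so the system shifts toward the side with more dissolved moles — to the left.
Gas moles: reactants 0, products 2 (Δn_gas = +2). Compression shifts the system toward the side with fewer moles of gas — to the left.
The forward reaction is endothermic. Raising T favours the endothermic direction — shift to the right.
The individual effects push in opposite directions; without quantitative information the net direction cannot be determined.

cannot be determined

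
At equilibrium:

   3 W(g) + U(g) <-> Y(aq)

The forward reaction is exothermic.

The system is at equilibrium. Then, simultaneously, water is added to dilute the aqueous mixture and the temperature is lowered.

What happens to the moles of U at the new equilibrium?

decreases

Dilution lowers every aqueous concentration by the same factor. Δn_aq = 1 − 0 = +1, so the system shifts toward the side with more dissolved moles — to the right.
The forward reaction is exothermic. Lowering T favours the exothermic direction — shift to the right.
The net shift is to the right. U is a reactant, so its amount decreases.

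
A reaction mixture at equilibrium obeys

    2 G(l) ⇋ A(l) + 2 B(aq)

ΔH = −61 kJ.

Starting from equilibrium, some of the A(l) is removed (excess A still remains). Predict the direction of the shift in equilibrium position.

A is a pure liquid; its activity is 1 regardless of amount, so Q is unaffected — no shift from this change.

no shift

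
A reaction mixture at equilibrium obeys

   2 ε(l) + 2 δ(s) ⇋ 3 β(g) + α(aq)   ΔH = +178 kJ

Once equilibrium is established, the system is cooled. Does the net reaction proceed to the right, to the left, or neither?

The forward reaction is endothermic. Lowering T favours the exothermic direction — shift to the left.

left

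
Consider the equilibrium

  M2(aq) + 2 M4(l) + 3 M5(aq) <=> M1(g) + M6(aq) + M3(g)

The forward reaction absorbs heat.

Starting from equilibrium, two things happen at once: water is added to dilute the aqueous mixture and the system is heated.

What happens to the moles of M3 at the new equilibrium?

cannot be determined

Dilution lowers every aqueous concentration by the same factor. Δn_aq = 1 − 4 = -3, so the system shifts toward the side with more dissolved moles — to the left.
The forward reaction is endothermic. Raising T favours the endothermic direction — shift to the right.
The two effects oppose each other, so the net shift — and hence the change in M3 — cannot be determined from the given information.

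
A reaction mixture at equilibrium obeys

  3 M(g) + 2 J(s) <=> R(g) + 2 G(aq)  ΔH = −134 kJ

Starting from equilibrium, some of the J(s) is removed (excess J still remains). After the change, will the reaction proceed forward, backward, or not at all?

no shift

J is a pure solid; its activity is 1 regardless of amount, so Q is unaffected — no shift from this change.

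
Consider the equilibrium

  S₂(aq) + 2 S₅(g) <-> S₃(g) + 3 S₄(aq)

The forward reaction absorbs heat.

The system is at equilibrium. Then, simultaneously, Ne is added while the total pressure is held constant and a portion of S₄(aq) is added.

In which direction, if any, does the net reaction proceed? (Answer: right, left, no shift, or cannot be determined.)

left

Adding inert gas at constant total pressure expands the volume and lowers every reacting partial pressure. With Δn_gas = 1 − 2 = -1, Q moves away from K toward the side with fewer gas moles, so the system shifts toward the side with more gas moles — to the left.
Adding S₄ (aq), a product, drives the reaction to the left.
All effects act in the same direction — net shift to the left.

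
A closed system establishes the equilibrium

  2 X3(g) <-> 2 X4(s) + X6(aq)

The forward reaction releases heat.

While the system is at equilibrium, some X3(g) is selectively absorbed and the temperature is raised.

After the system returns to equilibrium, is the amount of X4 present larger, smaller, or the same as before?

decreases

Removing X3 (g), a reactant, drives the reaction to the left.
The forward reaction is exothermic. Raising T favours the endothermic direction — shift to the left.
The net shift is to the left. X4 is a product, so its amount decreases.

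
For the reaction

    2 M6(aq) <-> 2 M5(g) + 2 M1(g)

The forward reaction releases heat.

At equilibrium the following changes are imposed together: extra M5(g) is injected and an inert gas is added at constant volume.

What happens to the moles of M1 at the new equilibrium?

decreases

Adding M5 (g), a product, drives the reaction to the left.
At constant volume, adding an inert gas leaves every reacting species' partial pressure unchanged, so Q is unchanged — no shift from this change.
The net shift is to the left. M1 is a product, so its amount decreases.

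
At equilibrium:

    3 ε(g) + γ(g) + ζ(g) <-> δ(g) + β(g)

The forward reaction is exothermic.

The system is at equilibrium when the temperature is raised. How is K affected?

decreases

K depends on temperature via the van 't Hoff relation. The forward reaction is exothermic, so raising T decreases K.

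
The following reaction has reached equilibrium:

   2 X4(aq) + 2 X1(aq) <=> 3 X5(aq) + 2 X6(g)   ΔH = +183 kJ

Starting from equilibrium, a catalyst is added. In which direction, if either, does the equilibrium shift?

no shift

A catalyst speeds both forward and reverse rates equally; it changes neither Q nor K — no shift from this change.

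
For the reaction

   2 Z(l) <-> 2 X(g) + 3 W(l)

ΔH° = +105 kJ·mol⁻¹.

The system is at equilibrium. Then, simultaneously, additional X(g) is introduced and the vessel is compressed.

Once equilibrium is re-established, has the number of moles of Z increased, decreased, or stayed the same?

increases

Adding X (g), a product, drives the reaction to the left.
Gas moles: reactants 0, products 2 (Δn_gas = +2). Compression shifts the system toward the side with fewer moles of gas — to the left.
The net shift is to the left. Z is a reactant, so its amount increases.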